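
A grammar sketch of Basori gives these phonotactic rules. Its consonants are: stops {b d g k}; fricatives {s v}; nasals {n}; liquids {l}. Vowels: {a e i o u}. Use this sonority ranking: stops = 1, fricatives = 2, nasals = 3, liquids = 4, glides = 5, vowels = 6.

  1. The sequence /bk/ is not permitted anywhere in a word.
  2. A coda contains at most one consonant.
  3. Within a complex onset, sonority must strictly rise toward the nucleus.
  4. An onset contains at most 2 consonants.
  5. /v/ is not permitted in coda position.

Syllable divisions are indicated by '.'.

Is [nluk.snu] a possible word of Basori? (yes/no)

yes

[nluk.snu] — σ1 onset /nl/ (3→4 rises), coda /k/ ok; σ2 onset /sn/ (2→3 rises), coda /∅/ ok → permitted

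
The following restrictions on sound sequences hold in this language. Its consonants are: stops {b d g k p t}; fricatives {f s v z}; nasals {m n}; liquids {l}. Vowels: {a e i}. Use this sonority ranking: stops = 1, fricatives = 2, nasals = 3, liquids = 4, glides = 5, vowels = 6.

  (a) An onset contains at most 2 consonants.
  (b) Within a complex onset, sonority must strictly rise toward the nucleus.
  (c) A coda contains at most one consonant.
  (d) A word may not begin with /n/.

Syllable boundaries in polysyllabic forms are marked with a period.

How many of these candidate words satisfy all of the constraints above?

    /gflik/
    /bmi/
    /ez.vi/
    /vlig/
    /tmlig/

/gflik/ — violates constraint (a): syllable 1 onset /gfl/ has 3 consonants (> 2) → phonotactically illegal
/bmi/ — σ1 onset /bm/ (1→3 rises), coda /∅/ ok → phonotactically legal
/ez.vi/ — σ1 onset /∅/, coda /z/ ok; σ2 onset /v/, coda /∅/ ok → phonotactically legal
/vlig/ — σ1 onset /vl/ (2→4 rises), coda /g/ ok → phonotactically legal
/tmlig/ — violates constraint (a): syllable 1 onset /tml/ has 3 consonants (> 2) → phonotactically illegal
Phonotactically legal: /bmi/, /ez.vi/, /vlig/ → 3.

3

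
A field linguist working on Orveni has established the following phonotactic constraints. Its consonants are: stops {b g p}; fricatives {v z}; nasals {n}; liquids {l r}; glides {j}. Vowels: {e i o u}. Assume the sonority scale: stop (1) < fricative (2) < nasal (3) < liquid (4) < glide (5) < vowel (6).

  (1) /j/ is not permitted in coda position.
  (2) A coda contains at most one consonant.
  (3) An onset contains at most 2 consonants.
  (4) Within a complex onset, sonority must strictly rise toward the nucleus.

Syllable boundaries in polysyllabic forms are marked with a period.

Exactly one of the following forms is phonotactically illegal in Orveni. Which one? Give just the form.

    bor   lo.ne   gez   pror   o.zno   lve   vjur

bor — σ1 onset /b/, coda /r/ ok → phonotactically legal
lo.ne — σ1 onset /l/, coda /∅/ ok; σ2 onset /n/, coda /∅/ ok → phonotactically legal
gez — σ1 onset /g/, coda /z/ ok → phonotactically legal
pror — σ1 onset /pr/ (1→4 rises), coda /r/ ok → phonotactically legal
o.zno — σ1 onset /∅/, coda /∅/ ok; σ2 onset /zn/ (2→3 rises), coda /∅/ ok → phonotactically legal
lve — violates constraint 4: syllable 1 onset /lv/: /l/ (liquid, 4) → /v/ (fricative, 2) does not rise → phonotactically illegal
vjur — σ1 onset /vj/ (2→5 rises), coda /r/ ok → phonotactically legal

lve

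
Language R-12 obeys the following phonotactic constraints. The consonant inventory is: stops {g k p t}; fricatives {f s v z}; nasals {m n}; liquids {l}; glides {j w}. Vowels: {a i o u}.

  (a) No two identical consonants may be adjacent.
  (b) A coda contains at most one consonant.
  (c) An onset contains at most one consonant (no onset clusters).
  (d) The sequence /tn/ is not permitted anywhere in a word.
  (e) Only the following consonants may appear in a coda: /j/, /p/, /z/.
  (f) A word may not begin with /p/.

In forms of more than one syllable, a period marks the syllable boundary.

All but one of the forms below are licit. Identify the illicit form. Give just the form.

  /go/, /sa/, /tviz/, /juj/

/tviz/

/go/ — σ1 onset /g/, coda /∅/ ok → licit
/sa/ — σ1 onset /s/, coda /∅/ ok → licit
/tviz/ — violates constraint (c): syllable 1 onset /tv/ has 2 consonants (> 1) → illicit
/juj/ — σ1 onset /j/, coda /j/ ok → licit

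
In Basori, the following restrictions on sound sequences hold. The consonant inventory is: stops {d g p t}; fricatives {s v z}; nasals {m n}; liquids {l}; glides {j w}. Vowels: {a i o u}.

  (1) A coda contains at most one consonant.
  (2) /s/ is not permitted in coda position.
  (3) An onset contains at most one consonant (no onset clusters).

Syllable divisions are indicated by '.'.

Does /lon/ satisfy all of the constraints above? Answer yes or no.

/lon/ — σ1 onset /l/, coda /n/ ok → permitted

yes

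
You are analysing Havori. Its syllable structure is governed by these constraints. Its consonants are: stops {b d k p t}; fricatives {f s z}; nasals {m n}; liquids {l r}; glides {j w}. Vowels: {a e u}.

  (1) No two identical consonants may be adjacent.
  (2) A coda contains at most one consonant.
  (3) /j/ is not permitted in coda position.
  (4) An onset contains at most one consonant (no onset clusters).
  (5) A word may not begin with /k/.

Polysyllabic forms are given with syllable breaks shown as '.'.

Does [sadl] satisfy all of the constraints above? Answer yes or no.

[sadl] — violates constraint 2: syllable 1 coda /dl/ has 2 consonants (> 1) → not permitted

no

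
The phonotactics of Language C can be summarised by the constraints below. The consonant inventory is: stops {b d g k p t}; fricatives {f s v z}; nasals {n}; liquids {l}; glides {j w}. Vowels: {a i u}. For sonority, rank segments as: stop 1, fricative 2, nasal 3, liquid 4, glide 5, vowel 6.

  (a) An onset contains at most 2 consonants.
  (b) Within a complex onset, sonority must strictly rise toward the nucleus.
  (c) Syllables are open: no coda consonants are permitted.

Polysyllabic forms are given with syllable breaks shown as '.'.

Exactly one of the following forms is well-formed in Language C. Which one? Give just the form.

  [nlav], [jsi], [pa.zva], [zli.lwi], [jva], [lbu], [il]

[nlav] — violates constraint (c): syllable 1 coda /v/ has 1 consonant (> 0) → ill-formed
[jsi] — violates constraint (b): syllable 1 onset /js/: /j/ (glide, 5) → /s/ (fricative, 2) does not rise → ill-formed
[pa.zva] — violates constraint (b): syllable 2 onset /zv/: /z/ (fricative, 2) → /v/ (fricative, 2) does not rise → ill-formed
[zli.lwi] — σ1 onset /zl/ (2→4 rises), coda /∅/ ok; σ2 onset /lw/ (4→5 rises), coda /∅/ ok → well-formed
[jva] — violates constraint (b): syllable 1 onset /jv/: /j/ (glide, 5) → /v/ (fricative, 2) does not rise → ill-formed
[lbu] — violates constraint (b): syllable 1 onset /lb/: /l/ (liquid, 4) → /b/ (stop, 1) does not rise → ill-formed
[il] — violates constraint (c): syllable 1 coda /l/ has 1 consonant (> 0) → ill-formed

[zli.lwi]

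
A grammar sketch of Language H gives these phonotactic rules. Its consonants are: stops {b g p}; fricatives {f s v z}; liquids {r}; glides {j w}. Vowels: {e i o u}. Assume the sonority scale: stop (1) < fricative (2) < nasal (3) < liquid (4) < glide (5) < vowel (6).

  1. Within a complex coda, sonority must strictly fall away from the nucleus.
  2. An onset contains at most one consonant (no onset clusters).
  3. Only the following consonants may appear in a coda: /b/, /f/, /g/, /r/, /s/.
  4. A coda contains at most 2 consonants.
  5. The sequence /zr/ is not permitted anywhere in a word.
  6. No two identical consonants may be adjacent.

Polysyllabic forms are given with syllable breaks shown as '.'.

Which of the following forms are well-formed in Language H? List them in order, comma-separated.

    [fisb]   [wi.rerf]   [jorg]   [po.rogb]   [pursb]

[fisb], [wi.rerf], [jorg]

[fisb] — σ1 onset /f/, coda /sb/ (2→1 falls) ok → well-formed
[wi.rerf] — σ1 onset /w/, coda /∅/ ok; σ2 onset /r/, coda /rf/ (4→2 falls) ok → well-formed
[jorg] — σ1 onset /j/, coda /rg/ (4→1 falls) ok → well-formed
[po.rogb] — violates constraint 1: syllable 2 coda /gb/: /g/ (stop, 1) → /b/ (stop, 1) does not fall → ill-formed
[pursb] — violates constraint 4: syllable 1 coda /rsb/ has 3 consonants (> 2) → ill-formed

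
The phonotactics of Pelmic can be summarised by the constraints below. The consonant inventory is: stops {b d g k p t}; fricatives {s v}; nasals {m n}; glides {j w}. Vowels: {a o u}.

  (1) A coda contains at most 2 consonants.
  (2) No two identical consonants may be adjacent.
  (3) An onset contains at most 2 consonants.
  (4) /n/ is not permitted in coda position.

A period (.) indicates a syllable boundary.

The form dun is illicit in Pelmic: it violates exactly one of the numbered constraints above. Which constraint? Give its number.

4

dun: syllable 1 coda contains /n/.
This is a violation of constraint 4: "/n/ is not permitted in coda position."
The remaining constraints (1, 2, 3) are satisfied.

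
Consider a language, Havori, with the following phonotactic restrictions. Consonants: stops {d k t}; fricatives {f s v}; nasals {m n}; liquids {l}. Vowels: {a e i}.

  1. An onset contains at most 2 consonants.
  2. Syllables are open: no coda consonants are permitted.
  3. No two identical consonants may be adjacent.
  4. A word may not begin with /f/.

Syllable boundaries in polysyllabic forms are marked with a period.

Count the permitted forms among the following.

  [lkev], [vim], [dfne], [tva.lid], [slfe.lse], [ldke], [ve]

1

[lkev] — violates constraint 2: syllable 1 coda /v/ has 1 consonant (> 0) → not permitted
[vim] — violates constraint 2: syllable 1 coda /m/ has 1 consonant (> 0) → not permitted
[dfne] — violates constraint 1: syllable 1 onset /dfn/ has 3 consonants (> 2) → not permitted
[tva.lid] — violates constraint 2: syllable 2 coda /d/ has 1 consonant (> 0) → not permitted
[slfe.lse] — violates constraint 1: syllable 1 onset /slf/ has 3 consonants (> 2) → not permitted
[ldke] — violates constraint 1: syllable 1 onset /ldk/ has 3 consonants (> 2) → not permitted
[ve] — σ1 onset /v/, coda /∅/ ok → permitted
Permitted: [ve] → 1.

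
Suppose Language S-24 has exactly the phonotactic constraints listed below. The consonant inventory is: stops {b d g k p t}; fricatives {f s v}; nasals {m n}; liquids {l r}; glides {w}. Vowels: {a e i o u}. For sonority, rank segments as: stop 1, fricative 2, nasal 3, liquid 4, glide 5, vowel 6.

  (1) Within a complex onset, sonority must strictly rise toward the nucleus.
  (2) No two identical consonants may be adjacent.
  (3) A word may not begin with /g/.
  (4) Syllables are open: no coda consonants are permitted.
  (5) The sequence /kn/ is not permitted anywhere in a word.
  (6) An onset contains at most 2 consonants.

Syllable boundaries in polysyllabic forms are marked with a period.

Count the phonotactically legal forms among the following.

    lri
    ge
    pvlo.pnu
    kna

0

lri — violates constraint 1: syllable 1 onset /lr/: /l/ (liquid, 4) → /r/ (liquid, 4) does not rise → phonotactically illegal
ge — violates constraint 3: word begins with /g/ → phonotactically illegal
pvlo.pnu — violates constraint 6: syllable 1 onset /pvl/ has 3 consonants (> 2) → phonotactically illegal
kna — violates constraint 5: contains banned sequence /kn/ → phonotactically illegal
No form is phonotactically legal → 0.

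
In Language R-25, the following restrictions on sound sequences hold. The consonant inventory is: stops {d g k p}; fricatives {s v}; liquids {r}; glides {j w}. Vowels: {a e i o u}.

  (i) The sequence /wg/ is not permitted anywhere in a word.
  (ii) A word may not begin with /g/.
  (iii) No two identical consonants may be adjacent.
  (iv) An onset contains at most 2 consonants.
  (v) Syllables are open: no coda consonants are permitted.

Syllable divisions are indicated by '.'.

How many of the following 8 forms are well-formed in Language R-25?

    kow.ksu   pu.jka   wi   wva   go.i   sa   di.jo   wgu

5

kow.ksu — violates constraint (v): syllable 1 coda /w/ has 1 consonant (> 0) → ill-formed
pu.jka — σ1 onset /p/, coda /∅/ ok; σ2 onset /jk/ (2C), coda /∅/ ok → well-formed
wi — σ1 onset /w/, coda /∅/ ok → well-formed
wva — σ1 onset /wv/ (2C), coda /∅/ ok → well-formed
go.i — violates constraint (ii): word begins with /g/ → ill-formed
sa — σ1 onset /s/, coda /∅/ ok → well-formed
di.jo — σ1 onset /d/, coda /∅/ ok; σ2 onset /j/, coda /∅/ ok → well-formed
wgu — violates constraint (i): contains banned sequence /wg/ → ill-formed
Well-formed: pu.jka, wi, wva, sa, di.jo → 5.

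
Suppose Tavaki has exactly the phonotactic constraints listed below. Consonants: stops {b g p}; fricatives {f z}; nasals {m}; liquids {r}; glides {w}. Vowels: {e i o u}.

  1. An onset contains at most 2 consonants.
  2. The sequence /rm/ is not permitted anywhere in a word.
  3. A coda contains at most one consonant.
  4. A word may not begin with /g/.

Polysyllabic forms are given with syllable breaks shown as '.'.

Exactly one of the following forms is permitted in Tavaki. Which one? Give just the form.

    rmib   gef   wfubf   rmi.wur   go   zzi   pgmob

rmib — violates constraint 2: contains banned sequence /rm/ → not permitted
gef — violates constraint 4: word begins with /g/ → not permitted
wfubf — violates constraint 3: syllable 1 coda /bf/ has 2 consonants (> 1) → not permitted
rmi.wur — violates constraint 2: contains banned sequence /rm/ → not permitted
go — violates constraint 4: word begins with /g/ → not permitted
zzi — σ1 onset /zz/ (2C), coda /∅/ ok → permitted
pgmob — violates constraint 1: syllable 1 onset /pgm/ has 3 consonants (> 2) → not permitted

zzi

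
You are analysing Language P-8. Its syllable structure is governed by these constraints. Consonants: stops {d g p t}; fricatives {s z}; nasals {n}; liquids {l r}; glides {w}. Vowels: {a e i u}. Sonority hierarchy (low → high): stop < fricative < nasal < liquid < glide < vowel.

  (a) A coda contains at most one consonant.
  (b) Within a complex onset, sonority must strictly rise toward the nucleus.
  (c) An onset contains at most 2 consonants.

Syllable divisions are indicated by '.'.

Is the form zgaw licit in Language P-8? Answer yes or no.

no

zgaw — violates constraint (b): syllable 1 onset /zg/: /z/ (fricative, 2) → /g/ (stop, 1) does not rise → illicit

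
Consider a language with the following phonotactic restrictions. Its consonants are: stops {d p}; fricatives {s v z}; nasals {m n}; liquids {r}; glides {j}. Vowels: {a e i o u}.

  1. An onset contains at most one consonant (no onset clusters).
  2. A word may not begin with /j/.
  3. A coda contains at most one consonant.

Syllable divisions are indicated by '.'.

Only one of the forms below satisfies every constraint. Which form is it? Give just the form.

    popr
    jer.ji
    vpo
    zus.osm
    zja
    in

in

popr — violates constraint 3: syllable 1 coda /pr/ has 2 consonants (> 1) → not permitted
jer.ji — violates constraint 2: word begins with /j/ → not permitted
vpo — violates constraint 1: syllable 1 onset /vp/ has 2 consonants (> 1) → not permitted
zus.osm — violates constraint 3: syllable 2 coda /sm/ has 2 consonants (> 1) → not permitted
zja — violates constraint 1: syllable 1 onset /zj/ has 2 consonants (> 1) → not permitted
in — σ1 onset /∅/, coda /n/ ok → permitted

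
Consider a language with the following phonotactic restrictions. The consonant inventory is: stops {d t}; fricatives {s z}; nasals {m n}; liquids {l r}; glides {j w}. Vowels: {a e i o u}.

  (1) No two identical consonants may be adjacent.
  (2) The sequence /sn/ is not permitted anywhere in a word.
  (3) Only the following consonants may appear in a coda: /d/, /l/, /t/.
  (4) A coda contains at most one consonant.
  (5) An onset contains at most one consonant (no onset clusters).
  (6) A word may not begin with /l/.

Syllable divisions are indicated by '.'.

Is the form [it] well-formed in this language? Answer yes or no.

[it] — σ1 onset /∅/, coda /t/ ok → well-formed

yes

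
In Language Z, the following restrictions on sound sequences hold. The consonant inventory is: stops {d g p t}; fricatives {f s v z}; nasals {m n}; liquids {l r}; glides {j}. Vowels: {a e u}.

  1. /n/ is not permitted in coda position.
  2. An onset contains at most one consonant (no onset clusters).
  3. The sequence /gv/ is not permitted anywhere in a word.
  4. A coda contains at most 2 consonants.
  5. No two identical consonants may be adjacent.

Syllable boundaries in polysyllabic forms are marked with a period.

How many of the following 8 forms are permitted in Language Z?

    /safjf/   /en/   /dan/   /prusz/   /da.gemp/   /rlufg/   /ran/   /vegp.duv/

2

/safjf/ — violates constraint 4: syllable 1 coda /fjf/ has 3 consonants (> 2) → not permitted
/en/ — violates constraint 1: syllable 1 coda contains /n/ → not permitted
/dan/ — violates constraint 1: syllable 1 coda contains /n/ → not permitted
/prusz/ — violates constraint 2: syllable 1 onset /pr/ has 2 consonants (> 1) → not permitted
/da.gemp/ — σ1 onset /d/, coda /∅/ ok; σ2 onset /g/, coda /mp/ (2C) ok → permitted
/rlufg/ — violates constraint 2: syllable 1 onset /rl/ has 2 consonants (> 1) → not permitted
/ran/ — violates constraint 1: syllable 1 coda contains /n/ → not permitted
/vegp.duv/ — σ1 onset /v/, coda /gp/ (2C) ok; σ2 onset /d/, coda /v/ ok → permitted
Permitted: /da.gemp/, /vegp.duv/ → 2.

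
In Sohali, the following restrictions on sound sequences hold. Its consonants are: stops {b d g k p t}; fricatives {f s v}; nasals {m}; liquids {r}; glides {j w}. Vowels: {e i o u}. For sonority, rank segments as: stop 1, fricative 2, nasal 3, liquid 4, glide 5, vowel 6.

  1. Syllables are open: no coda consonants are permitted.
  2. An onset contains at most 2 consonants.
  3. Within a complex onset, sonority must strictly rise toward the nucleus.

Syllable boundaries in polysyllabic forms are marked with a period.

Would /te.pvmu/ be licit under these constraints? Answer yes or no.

/te.pvmu/ — violates constraint 2: syllable 2 onset /pvm/ has 3 consonants (> 2) → illicit

no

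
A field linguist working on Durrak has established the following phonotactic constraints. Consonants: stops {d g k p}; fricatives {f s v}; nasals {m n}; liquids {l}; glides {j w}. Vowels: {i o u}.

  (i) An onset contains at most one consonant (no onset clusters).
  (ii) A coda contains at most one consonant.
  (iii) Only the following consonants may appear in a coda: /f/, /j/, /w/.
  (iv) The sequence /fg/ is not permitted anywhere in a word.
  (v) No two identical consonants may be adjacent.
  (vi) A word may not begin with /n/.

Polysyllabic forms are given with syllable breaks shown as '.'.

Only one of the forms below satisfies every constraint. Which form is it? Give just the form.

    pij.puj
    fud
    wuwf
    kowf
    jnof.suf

pij.puj

pij.puj — σ1 onset /p/, coda /j/ ok; σ2 onset /p/, coda /j/ ok → permitted
fud — violates constraint (iii): syllable 1 coda contains /d/, which is not a licensed coda consonant → not permitted
wuwf — violates constraint (ii): syllable 1 coda /wf/ has 2 consonants (> 1) → not permitted
kowf — violates constraint (ii): syllable 1 coda /wf/ has 2 consonants (> 1) → not permitted
jnof.suf — violates constraint (i): syllable 1 onset /jn/ has 2 consonants (> 1) → not permitted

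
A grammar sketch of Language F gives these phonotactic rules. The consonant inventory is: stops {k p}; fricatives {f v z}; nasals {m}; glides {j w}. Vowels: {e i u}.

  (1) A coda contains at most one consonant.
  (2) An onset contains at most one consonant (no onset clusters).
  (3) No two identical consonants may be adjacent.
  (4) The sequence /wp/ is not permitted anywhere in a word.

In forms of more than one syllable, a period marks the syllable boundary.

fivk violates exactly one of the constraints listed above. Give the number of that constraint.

1

fivk: syllable 1 coda /vk/ has 2 consonants (> 1).
This is a violation of constraint 1: "A coda contains at most one consonant."
The remaining constraints (2, 3, 4) are satisfied.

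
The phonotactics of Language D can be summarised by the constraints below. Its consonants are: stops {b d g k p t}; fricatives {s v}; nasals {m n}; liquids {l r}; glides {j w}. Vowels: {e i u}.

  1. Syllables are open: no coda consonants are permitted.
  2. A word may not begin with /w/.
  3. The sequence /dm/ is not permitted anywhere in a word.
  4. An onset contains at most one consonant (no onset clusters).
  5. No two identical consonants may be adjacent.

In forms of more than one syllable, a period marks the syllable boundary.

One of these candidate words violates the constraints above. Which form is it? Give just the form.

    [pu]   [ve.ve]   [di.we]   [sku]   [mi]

[pu] — σ1 onset /p/, coda /∅/ ok → well-formed
[ve.ve] — σ1 onset /v/, coda /∅/ ok; σ2 onset /v/, coda /∅/ ok → well-formed
[di.we] — σ1 onset /d/, coda /∅/ ok; σ2 onset /w/, coda /∅/ ok → well-formed
[sku] — violates constraint 4: syllable 1 onset /sk/ has 2 consonants (> 1) → ill-formed
[mi] — σ1 onset /m/, coda /∅/ ok → well-formed

[sku]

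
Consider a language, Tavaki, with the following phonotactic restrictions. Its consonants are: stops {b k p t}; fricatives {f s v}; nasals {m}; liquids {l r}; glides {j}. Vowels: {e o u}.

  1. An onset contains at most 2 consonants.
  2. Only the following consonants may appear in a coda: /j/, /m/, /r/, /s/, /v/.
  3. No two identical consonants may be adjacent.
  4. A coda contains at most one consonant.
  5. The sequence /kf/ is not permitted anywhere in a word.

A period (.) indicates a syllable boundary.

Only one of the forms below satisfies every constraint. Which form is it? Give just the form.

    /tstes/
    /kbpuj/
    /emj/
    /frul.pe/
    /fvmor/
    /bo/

/bo/

/tstes/ — violates constraint 1: syllable 1 onset /tst/ has 3 consonants (> 2) → illicit
/kbpuj/ — violates constraint 1: syllable 1 onset /kbp/ has 3 consonants (> 2) → illicit
/emj/ — violates constraint 4: syllable 1 coda /mj/ has 2 consonants (> 1) → illicit
/frul.pe/ — violates constraint 2: syllable 1 coda contains /l/, which is not a licensed coda consonant → illicit
/fvmor/ — violates constraint 1: syllable 1 onset /fvm/ has 3 consonants (> 2) → illicit
/bo/ — σ1 onset /b/, coda /∅/ ok → licit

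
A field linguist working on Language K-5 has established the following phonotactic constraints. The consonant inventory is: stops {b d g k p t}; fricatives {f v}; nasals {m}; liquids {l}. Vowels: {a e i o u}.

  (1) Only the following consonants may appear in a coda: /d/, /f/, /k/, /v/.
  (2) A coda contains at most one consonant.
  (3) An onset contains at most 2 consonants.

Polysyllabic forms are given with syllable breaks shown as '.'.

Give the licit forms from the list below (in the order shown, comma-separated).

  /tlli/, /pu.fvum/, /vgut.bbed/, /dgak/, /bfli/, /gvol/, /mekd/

/dgak/

/tlli/ — violates constraint 3: syllable 1 onset /tll/ has 3 consonants (> 2) → illicit
/pu.fvum/ — violates constraint 1: syllable 2 coda contains /m/, which is not a licensed coda consonant → illicit
/vgut.bbed/ — violates constraint 1: syllable 1 coda contains /t/, which is not a licensed coda consonant → illicit
/dgak/ — σ1 onset /dg/ (2C), coda /k/ ok → licit
/bfli/ — violates constraint 3: syllable 1 onset /bfl/ has 3 consonants (> 2) → illicit
/gvol/ — violates constraint 1: syllable 1 coda contains /l/, which is not a licensed coda consonant → illicit
/mekd/ — violates constraint 2: syllable 1 coda /kd/ has 2 consonants (> 1) → illicit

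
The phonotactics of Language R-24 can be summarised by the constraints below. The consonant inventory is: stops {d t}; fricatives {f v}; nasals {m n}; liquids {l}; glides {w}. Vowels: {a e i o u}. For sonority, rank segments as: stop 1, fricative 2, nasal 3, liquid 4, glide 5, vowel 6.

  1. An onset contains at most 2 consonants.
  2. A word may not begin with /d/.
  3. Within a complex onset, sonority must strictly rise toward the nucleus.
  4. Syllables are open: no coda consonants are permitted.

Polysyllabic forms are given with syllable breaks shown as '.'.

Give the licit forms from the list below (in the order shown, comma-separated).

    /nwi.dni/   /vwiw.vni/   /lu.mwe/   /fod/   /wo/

/nwi.dni/ — σ1 onset /nw/ (3→5 rises), coda /∅/ ok; σ2 onset /dn/ (1→3 rises), coda /∅/ ok → licit
/vwiw.vni/ — violates constraint 4: syllable 1 coda /w/ has 1 consonant (> 0) → illicit
/lu.mwe/ — σ1 onset /l/, coda /∅/ ok; σ2 onset /mw/ (3→5 rises), coda /∅/ ok → licit
/fod/ — violates constraint 4: syllable 1 coda /d/ has 1 consonant (> 0) → illicit
/wo/ — σ1 onset /w/, coda /∅/ ok → licit

/nwi.dni/, /lu.mwe/, /wo/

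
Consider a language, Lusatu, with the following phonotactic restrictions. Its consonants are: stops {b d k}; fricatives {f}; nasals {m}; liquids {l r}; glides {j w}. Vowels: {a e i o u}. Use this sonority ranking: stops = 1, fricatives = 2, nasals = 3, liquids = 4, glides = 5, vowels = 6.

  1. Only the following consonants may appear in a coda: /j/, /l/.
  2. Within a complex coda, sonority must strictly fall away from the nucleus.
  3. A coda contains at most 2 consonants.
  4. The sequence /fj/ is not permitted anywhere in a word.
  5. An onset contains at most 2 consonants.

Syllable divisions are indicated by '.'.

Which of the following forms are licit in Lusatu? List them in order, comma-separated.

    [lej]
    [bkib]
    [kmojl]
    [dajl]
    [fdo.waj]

[lej], [kmojl], [dajl], [fdo.waj]

[lej] — σ1 onset /l/, coda /j/ ok → licit
[bkib] — violates constraint 1: syllable 1 coda contains /b/, which is not a licensed coda consonant → illicit
[kmojl] — σ1 onset /km/ (2C), coda /jl/ (5→4 falls) ok → licit
[dajl] — σ1 onset /d/, coda /jl/ (5→4 falls) ok → licit
[fdo.waj] — σ1 onset /fd/ (2C), coda /∅/ ok; σ2 onset /w/, coda /j/ ok → licit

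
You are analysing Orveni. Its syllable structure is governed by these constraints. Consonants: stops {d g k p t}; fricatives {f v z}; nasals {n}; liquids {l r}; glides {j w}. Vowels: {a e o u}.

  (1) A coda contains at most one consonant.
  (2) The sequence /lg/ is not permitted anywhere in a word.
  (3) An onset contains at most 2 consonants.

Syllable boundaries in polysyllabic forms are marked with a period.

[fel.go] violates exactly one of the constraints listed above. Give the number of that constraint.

2

[fel.go]: contains banned sequence /lg/.
This is a violation of constraint 2: "The sequence /lg/ is not permitted anywhere in a word."
The remaining constraints (1, 3) are satisfied.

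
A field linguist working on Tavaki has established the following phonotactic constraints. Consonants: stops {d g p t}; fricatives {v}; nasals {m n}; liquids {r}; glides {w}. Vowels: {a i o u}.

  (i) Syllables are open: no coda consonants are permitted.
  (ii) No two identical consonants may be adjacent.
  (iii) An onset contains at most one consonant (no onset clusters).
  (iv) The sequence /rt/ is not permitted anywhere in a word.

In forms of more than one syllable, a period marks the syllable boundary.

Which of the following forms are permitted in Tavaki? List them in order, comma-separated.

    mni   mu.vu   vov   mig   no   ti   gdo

mni — violates constraint (iii): syllable 1 onset /mn/ has 2 consonants (> 1) → not permitted
mu.vu — σ1 onset /m/, coda /∅/ ok; σ2 onset /v/, coda /∅/ ok → permitted
vov — violates constraint (i): syllable 1 coda /v/ has 1 consonant (> 0) → not permitted
mig — violates constraint (i): syllable 1 coda /g/ has 1 consonant (> 0) → not permitted
no — σ1 onset /n/, coda /∅/ ok → permitted
ti — σ1 onset /t/, coda /∅/ ok → permitted
gdo — violates constraint (iii): syllable 1 onset /gd/ has 2 consonants (> 1) → not permitted

mu.vu, no, ti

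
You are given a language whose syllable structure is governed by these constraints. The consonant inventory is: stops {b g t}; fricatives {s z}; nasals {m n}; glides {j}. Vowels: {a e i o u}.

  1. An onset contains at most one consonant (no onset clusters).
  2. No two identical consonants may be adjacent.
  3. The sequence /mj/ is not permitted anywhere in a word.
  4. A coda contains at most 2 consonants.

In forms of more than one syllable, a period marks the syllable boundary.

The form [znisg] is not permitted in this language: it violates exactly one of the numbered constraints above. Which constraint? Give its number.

1

[znisg]: syllable 1 onset /zn/ has 2 consonants (> 1).
This is a violation of constraint 1: "An onset contains at most one consonant (no onset clusters)."
The remaining constraints (2, 3, 4) are satisfied.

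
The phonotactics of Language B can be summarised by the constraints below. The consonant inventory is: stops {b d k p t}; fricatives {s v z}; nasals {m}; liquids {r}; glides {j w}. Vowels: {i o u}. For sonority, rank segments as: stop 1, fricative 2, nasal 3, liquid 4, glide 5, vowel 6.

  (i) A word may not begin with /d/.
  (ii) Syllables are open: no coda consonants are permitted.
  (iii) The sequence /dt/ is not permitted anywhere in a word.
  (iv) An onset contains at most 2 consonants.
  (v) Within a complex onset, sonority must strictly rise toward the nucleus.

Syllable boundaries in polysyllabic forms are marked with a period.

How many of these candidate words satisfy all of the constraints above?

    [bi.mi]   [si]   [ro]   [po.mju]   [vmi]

5

[bi.mi] — σ1 onset /b/, coda /∅/ ok; σ2 onset /m/, coda /∅/ ok → phonotactically legal
[si] — σ1 onset /s/, coda /∅/ ok → phonotactically legal
[ro] — σ1 onset /r/, coda /∅/ ok → phonotactically legal
[po.mju] — σ1 onset /p/, coda /∅/ ok; σ2 onset /mj/ (3→5 rises), coda /∅/ ok → phonotactically legal
[vmi] — σ1 onset /vm/ (2→3 rises), coda /∅/ ok → phonotactically legal
Phonotactically legal: [bi.mi], [si], [ro], [po.mju], [vmi] → 5.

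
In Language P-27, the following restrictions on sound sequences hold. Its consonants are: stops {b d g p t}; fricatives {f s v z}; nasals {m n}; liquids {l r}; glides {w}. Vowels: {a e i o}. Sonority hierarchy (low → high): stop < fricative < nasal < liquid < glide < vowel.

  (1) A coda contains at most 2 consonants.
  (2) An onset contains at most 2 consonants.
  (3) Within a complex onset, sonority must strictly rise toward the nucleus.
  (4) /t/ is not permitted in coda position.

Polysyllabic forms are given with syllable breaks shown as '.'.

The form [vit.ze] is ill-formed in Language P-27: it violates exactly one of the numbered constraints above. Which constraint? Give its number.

4

[vit.ze]: syllable 1 coda contains /t/.
This is a violation of constraint 4: "/t/ is not permitted in coda position."
The remaining constraints (1, 2, 3) are satisfied.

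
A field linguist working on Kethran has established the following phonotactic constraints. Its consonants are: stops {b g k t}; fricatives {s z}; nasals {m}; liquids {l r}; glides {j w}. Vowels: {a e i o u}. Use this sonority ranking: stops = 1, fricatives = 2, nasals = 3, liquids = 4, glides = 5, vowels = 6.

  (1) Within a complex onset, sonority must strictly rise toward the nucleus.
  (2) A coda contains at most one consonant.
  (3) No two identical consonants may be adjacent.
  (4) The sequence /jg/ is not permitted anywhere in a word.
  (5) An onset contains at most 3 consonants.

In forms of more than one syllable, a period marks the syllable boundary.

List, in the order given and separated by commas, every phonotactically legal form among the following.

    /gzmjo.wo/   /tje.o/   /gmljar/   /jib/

/tje.o/, /jib/

/gzmjo.wo/ — violates constraint 5: syllable 1 onset /gzmj/ has 4 consonants (> 3) → phonotactically illegal
/tje.o/ — σ1 onset /tj/ (1→5 rises), coda /∅/ ok; σ2 onset /∅/, coda /∅/ ok → phonotactically legal
/gmljar/ — violates constraint 5: syllable 1 onset /gmlj/ has 4 consonants (> 3) → phonotactically illegal
/jib/ — σ1 onset /j/, coda /b/ ok → phonotactically legal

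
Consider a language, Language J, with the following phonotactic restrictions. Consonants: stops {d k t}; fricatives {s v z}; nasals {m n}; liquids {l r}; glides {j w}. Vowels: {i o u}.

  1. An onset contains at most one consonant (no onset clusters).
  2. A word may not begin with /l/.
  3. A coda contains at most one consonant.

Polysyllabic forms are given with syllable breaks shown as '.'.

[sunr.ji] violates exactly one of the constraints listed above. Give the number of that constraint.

[sunr.ji]: syllable 1 coda /nr/ has 2 consonants (> 1).
This is a violation of constraint 3: "A coda contains at most one consonant."
The remaining constraints (1, 2) are satisfied.

3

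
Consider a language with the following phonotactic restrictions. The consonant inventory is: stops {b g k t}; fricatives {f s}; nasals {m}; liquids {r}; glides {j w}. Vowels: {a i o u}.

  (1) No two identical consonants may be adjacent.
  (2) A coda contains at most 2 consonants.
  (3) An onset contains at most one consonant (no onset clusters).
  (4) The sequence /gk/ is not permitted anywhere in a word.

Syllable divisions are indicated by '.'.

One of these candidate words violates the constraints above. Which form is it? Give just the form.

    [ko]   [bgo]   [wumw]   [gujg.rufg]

[ko] — σ1 onset /k/, coda /∅/ ok → phonotactically legal
[bgo] — violates constraint 3: syllable 1 onset /bg/ has 2 consonants (> 1) → phonotactically illegal
[wumw] — σ1 onset /w/, coda /mw/ (2C) ok → phonotactically legal
[gujg.rufg] — σ1 onset /g/, coda /jg/ (2C) ok; σ2 onset /r/, coda /fg/ (2C) ok → phonotactically legal

[bgo]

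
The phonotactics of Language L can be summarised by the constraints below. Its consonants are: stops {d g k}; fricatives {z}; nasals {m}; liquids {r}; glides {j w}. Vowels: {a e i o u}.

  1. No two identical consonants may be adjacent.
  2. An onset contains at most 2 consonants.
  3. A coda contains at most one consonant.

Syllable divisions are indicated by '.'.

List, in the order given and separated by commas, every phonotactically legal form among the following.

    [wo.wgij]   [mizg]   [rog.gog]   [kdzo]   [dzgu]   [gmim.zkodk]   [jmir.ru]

[wo.wgij]

[wo.wgij] — σ1 onset /w/, coda /∅/ ok; σ2 onset /wg/ (2C), coda /j/ ok → phonotactically legal
[mizg] — violates constraint 3: syllable 1 coda /zg/ has 2 consonants (> 1) → phonotactically illegal
[rog.gog] — violates constraint 1: adjacent identical consonants /gg/ → phonotactically illegal
[kdzo] — violates constraint 2: syllable 1 onset /kdz/ has 3 consonants (> 2) → phonotactically illegal
[dzgu] — violates constraint 2: syllable 1 onset /dzg/ has 3 consonants (> 2) → phonotactically illegal
[gmim.zkodk] — violates constraint 3: syllable 2 coda /dk/ has 2 consonants (> 1) → phonotactically illegal
[jmir.ru] — violates constraint 1: adjacent identical consonants /rr/ → phonotactically illegal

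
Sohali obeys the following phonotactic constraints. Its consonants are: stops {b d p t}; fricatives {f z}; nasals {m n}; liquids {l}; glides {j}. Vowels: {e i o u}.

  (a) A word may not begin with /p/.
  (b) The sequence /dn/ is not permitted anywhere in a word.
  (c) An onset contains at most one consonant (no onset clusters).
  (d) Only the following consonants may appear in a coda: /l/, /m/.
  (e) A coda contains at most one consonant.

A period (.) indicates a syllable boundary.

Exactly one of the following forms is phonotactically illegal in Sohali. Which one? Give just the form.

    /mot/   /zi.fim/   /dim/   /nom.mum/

/mot/ — violates constraint (d): syllable 1 coda contains /t/, which is not a licensed coda consonant → phonotactically illegal
/zi.fim/ — σ1 onset /z/, coda /∅/ ok; σ2 onset /f/, coda /m/ ok → phonotactically legal
/dim/ — σ1 onset /d/, coda /m/ ok → phonotactically legal
/nom.mum/ — σ1 onset /n/, coda /m/ ok; σ2 onset /m/, coda /m/ ok → phonotactically legal

/mot/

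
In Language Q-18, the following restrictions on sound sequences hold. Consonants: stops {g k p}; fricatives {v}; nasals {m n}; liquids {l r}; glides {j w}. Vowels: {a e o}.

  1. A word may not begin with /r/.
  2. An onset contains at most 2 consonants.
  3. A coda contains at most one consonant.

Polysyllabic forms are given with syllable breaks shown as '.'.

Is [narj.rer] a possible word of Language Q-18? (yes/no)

[narj.rer] — violates constraint 3: syllable 1 coda /rj/ has 2 consonants (> 1) → ill-formed

no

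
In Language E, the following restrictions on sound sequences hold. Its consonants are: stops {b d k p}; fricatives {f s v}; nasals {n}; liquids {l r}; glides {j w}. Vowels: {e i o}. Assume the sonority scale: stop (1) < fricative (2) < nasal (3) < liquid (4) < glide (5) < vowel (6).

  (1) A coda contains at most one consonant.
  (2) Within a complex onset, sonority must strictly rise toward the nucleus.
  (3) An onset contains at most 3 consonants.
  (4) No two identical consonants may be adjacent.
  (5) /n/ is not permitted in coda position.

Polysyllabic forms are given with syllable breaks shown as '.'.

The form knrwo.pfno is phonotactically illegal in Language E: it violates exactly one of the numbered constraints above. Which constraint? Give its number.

knrwo.pfno: syllable 1 onset /knrw/ has 4 consonants (> 3).
This is a violation of constraint 3: "An onset contains at most 3 consonants."
The remaining constraints (1, 2, 4, 5) are satisfied.

3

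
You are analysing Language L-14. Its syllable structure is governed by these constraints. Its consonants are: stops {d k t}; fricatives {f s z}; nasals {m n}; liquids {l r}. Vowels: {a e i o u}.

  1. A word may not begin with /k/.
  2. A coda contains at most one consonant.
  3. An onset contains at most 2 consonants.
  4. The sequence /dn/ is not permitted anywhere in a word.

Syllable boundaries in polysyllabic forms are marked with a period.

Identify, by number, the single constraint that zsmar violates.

zsmar: syllable 1 onset /zsm/ has 3 consonants (> 2).
This is a violation of constraint 3: "An onset contains at most 2 consonants."
The remaining constraints (1, 2, 4) are satisfied.

3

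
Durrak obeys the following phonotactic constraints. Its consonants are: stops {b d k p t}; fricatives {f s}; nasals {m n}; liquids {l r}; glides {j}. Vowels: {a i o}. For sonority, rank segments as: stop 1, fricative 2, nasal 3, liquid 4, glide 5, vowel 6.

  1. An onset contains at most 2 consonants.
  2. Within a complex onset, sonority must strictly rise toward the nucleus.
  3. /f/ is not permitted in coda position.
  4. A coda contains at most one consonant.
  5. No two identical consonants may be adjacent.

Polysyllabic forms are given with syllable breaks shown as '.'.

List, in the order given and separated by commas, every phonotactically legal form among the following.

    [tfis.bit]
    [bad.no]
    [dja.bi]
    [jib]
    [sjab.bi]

[tfis.bit] — σ1 onset /tf/ (1→2 rises), coda /s/ ok; σ2 onset /b/, coda /t/ ok → phonotactically legal
[bad.no] — σ1 onset /b/, coda /d/ ok; σ2 onset /n/, coda /∅/ ok → phonotactically legal
[dja.bi] — σ1 onset /dj/ (1→5 rises), coda /∅/ ok; σ2 onset /b/, coda /∅/ ok → phonotactically legal
[jib] — σ1 onset /j/, coda /b/ ok → phonotactically legal
[sjab.bi] — violates constraint 5: adjacent identical consonants /bb/ → phonotactically illegal

[tfis.bit], [bad.no], [dja.bi], [jib]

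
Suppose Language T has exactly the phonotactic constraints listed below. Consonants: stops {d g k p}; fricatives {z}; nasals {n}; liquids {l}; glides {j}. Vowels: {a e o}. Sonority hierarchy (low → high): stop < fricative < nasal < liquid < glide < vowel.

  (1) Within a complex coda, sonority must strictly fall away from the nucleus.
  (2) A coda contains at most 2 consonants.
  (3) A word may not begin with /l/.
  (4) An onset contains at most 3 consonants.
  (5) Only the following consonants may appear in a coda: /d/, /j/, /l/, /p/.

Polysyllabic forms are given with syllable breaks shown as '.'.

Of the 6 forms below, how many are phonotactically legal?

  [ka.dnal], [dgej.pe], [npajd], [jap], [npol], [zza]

[ka.dnal] — σ1 onset /k/, coda /∅/ ok; σ2 onset /dn/ (2C), coda /l/ ok → phonotactically legal
[dgej.pe] — σ1 onset /dg/ (2C), coda /j/ ok; σ2 onset /p/, coda /∅/ ok → phonotactically legal
[npajd] — σ1 onset /np/ (2C), coda /jd/ (5→1 falls) ok → phonotactically legal
[jap] — σ1 onset /j/, coda /p/ ok → phonotactically legal
[npol] — σ1 onset /np/ (2C), coda /l/ ok → phonotactically legal
[zza] — σ1 onset /zz/ (2C), coda /∅/ ok → phonotactically legal
Phonotactically legal: [ka.dnal], [dgej.pe], [npajd], [jap], [npol], [zza] → 6.

6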